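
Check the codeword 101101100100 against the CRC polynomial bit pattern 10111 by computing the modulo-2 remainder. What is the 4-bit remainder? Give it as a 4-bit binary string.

Modulo-2 division of 101101100100 by 10111:
  pos 0: 10110 XOR 10111 = 00001
  pos 4: 11100 XOR 10111 = 01011
  pos 5: 10111 XOR 10111 = 00000
Remainder = 0000 (zero — the frame passes the CRC check).

0000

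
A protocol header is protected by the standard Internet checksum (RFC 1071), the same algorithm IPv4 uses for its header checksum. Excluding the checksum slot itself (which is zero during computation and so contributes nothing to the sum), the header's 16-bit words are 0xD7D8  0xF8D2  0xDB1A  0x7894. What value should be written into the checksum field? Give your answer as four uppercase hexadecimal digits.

DBA4

One's-complement addition (fold any carry out of bit 15 back into bit 0):
  0xD7D8 + 0xF8D2 = 0x1D0AA → wrap carry → 0xD0AB
  0xD0AB + 0xDB1A = 0x1ABC5 → wrap carry → 0xABC6
  0xABC6 + 0x7894 = 0x1245A → wrap carry → 0x245B
One's-complement sum = 0x245B.
Checksum = ~0x245B & 0xFFFF = 0xDBA4.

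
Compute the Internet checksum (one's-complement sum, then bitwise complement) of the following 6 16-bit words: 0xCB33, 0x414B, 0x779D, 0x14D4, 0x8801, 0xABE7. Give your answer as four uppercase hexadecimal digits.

3326

One's-complement addition (fold any carry out of bit 15 back into bit 0):
  0xCB33 + 0x414B = 0x10C7E → wrap carry → 0x0C7F
  0x0C7F + 0x779D = 0x0841C
  0x841C + 0x14D4 = 0x098F0
  0x98F0 + 0x8801 = 0x120F1 → wrap carry → 0x20F2
  0x20F2 + 0xABE7 = 0x0CCD9
One's-complement sum = 0xCCD9.
Checksum = ~0xCCD9 & 0xFFFF = 0x3326.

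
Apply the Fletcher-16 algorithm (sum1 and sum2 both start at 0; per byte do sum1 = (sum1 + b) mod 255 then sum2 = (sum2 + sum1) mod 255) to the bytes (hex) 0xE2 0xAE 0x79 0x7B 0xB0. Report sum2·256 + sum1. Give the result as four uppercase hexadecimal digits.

3D37

Running sums (mod 255):
  after byte 0 (0xE2): sum1=226, sum2=226
  after byte 1 (0xAE): sum1=145, sum2=116
  after byte 2 (0x79): sum1=11, sum2=127
  after byte 3 (0x7B): sum1=134, sum2=6
  after byte 4 (0xB0): sum1=55, sum2=61
Checksum = sum2·256 + sum1 = 61·256 + 55 = 15671 = 0x3D37.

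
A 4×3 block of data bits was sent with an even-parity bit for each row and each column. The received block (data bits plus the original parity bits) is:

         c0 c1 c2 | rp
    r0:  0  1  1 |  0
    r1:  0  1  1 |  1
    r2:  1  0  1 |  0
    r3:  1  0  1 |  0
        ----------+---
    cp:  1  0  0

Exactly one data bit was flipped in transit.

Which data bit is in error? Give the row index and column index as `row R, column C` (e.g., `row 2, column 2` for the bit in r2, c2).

row 1, column 0

Recompute each row's even parity and compare to rp:
  r0: data parity 0, sent rp 0 → ok
  r1: data parity 0, sent rp 1 → mismatch
  r2: data parity 0, sent rp 0 → ok
  r3: data parity 0, sent rp 0 → ok
Recompute each column's even parity and compare to cp:
  c0: data parity 0, sent cp 1 → mismatch
  c1: data parity 0, sent cp 0 → ok
  c2: data parity 0, sent cp 0 → ok
Exactly one row (r1) and one column (c0) fail → the flipped bit is at their intersection.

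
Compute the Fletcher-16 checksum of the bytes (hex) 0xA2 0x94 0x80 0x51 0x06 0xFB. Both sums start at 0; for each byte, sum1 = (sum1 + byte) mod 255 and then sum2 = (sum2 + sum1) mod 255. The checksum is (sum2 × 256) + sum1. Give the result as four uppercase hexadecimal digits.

Running sums (mod 255):
  after byte 0 (0xA2): sum1=162, sum2=162
  after byte 1 (0x94): sum1=55, sum2=217
  after byte 2 (0x80): sum1=183, sum2=145
  after byte 3 (0x51): sum1=9, sum2=154
  after byte 4 (0x06): sum1=15, sum2=169
  after byte 5 (0xFB): sum1=11, sum2=180
Checksum = sum2·256 + sum1 = 180·256 + 11 = 46091 = 0xB40B.

B40B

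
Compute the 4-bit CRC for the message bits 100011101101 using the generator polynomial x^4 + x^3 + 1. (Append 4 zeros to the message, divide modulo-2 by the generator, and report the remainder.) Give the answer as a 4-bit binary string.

Append 4 zeros: 1000111011010000. Divide by 11001 (XOR where the leading bit is 1):
  pos 0: 10001 XOR 11001 = 01000
  pos 1: 10001 XOR 11001 = 01000
  pos 2: 10001 XOR 11001 = 01000
  pos 3: 10000 XOR 11001 = 01001
  pos 4: 10011 XOR 11001 = 01010
  pos 5: 10101 XOR 11001 = 01100
  pos 6: 11000 XOR 11001 = 00001
  pos 10: 11000 XOR 11001 = 00001
Remainder (last 4 bits) = 0010. This is the CRC / FCS.

0010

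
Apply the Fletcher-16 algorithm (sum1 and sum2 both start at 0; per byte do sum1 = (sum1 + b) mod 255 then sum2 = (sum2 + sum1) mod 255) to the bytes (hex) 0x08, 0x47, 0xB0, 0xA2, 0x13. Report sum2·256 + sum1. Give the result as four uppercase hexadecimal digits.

Running sums (mod 255):
  after byte 0 (0x08): sum1=8, sum2=8
  after byte 1 (0x47): sum1=79, sum2=87
  after byte 2 (0xB0): sum1=0, sum2=87
  after byte 3 (0xA2): sum1=162, sum2=249
  after byte 4 (0x13): sum1=181, sum2=175
Checksum = sum2·256 + sum1 = 175·256 + 181 = 44981 = 0xAFB5.

AFB5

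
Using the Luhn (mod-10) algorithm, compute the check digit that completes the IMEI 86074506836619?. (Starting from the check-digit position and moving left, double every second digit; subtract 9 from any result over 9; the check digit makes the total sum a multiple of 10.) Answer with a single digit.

Partial digits right→left: 9 1 6 6 3 8 6 0 5 4 7 0 6 8
Double every second digit counting from the check-digit position (so the 1st, 3rd, 5th, ... of the partial from the right).
  doubled (with −9 where >9): 9 3 6 3 1 5 3 → sum 30
  kept as-is: 1 6 8 0 4 0 8 → sum 27
Total = 30 + 27 = 57.
Check digit = (10 − (57 mod 10)) mod 10 = 3.

3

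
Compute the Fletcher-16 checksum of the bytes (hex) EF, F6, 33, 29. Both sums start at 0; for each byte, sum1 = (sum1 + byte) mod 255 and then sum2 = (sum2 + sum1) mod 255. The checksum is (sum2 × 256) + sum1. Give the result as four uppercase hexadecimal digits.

Running sums (mod 255):
  after byte 0 (EF): sum1=239, sum2=239
  after byte 1 (F6): sum1=230, sum2=214
  after byte 2 (33): sum1=26, sum2=240
  after byte 3 (29): sum1=67, sum2=52
Checksum = sum2·256 + sum1 = 52·256 + 67 = 13379 = 0x3443.

3443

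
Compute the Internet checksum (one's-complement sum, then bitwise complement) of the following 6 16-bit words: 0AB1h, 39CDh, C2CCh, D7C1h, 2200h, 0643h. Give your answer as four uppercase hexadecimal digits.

F8AF

One's-complement addition (fold any carry out of bit 15 back into bit 0):
  0x0AB1 + 0x39CD = 0x0447E
  0x447E + 0xC2CC = 0x1074A → wrap carry → 0x074B
  0x074B + 0xD7C1 = 0x0DF0C
  0xDF0C + 0x2200 = 0x1010C → wrap carry → 0x010D
  0x010D + 0x0643 = 0x00750
One's-complement sum = 0x0750.
Checksum = ~0x0750 & 0xFFFF = 0xF8AF.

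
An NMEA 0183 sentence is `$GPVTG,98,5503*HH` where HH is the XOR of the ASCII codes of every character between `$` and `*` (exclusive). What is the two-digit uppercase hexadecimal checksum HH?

50

XOR the ASCII codes of the payload characters:
  'G' = 0x47 → acc = 0x47
  'P' = 0x50 → acc = 0x17
  'V' = 0x56 → acc = 0x41
  'T' = 0x54 → acc = 0x15
  'G' = 0x47 → acc = 0x52
  ',' = 0x2C → acc = 0x7E
  '9' = 0x39 → acc = 0x47
  '8' = 0x38 → acc = 0x7F
  ',' = 0x2C → acc = 0x53
  '5' = 0x35 → acc = 0x66
  '5' = 0x35 → acc = 0x53
  '0' = 0x30 → acc = 0x63
  '3' = 0x33 → acc = 0x50
Checksum = 0x50.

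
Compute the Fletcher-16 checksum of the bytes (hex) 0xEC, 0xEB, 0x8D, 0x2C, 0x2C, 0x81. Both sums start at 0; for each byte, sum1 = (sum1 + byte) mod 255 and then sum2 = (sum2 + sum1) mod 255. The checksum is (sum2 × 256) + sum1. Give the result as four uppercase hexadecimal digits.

BD40

Running sums (mod 255):
  after byte 0 (0xEC): sum1=236, sum2=236
  after byte 1 (0xEB): sum1=216, sum2=197
  after byte 2 (0x8D): sum1=102, sum2=44
  after byte 3 (0x2C): sum1=146, sum2=190
  after byte 4 (0x2C): sum1=190, sum2=125
  after byte 5 (0x81): sum1=64, sum2=189
Checksum = sum2·256 + sum1 = 189·256 + 64 = 48448 = 0xBD40.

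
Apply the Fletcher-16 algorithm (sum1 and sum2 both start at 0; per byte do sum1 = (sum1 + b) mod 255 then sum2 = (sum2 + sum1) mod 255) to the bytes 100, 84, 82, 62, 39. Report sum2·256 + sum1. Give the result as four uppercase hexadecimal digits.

E170

Running sums (mod 255):
  after byte 0 (100): sum1=100, sum2=100
  after byte 1 (84): sum1=184, sum2=29
  after byte 2 (82): sum1=11, sum2=40
  after byte 3 (62): sum1=73, sum2=113
  after byte 4 (39): sum1=112, sum2=225
Checksum = sum2·256 + sum1 = 225·256 + 112 = 57712 = 0xE170.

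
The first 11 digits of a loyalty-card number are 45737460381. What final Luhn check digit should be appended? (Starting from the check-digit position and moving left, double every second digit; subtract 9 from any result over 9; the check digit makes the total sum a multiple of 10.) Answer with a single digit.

Partial digits right→left: 1 8 3 0 6 4 7 3 7 5 4
Double every second digit counting from the check-digit position (so the 1st, 3rd, 5th, ... of the partial from the right).
  doubled (with −9 where >9): 2 6 3 5 5 8 → sum 29
  kept as-is: 8 0 4 3 5 → sum 20
Total = 29 + 20 = 49.
Check digit = (10 − (49 mod 10)) mod 10 = 1.

1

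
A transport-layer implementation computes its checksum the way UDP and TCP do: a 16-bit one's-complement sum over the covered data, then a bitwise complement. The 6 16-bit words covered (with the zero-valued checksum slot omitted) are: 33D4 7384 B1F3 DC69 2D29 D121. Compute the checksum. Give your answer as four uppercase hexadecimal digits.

One's-complement addition (fold any carry out of bit 15 back into bit 0):
  0x33D4 + 0x7384 = 0x0A758
  0xA758 + 0xB1F3 = 0x1594B → wrap carry → 0x594C
  0x594C + 0xDC69 = 0x135B5 → wrap carry → 0x35B6
  0x35B6 + 0x2D29 = 0x062DF
  0x62DF + 0xD121 = 0x13400 → wrap carry → 0x3401
One's-complement sum = 0x3401.
Checksum = ~0x3401 & 0xFFFF = 0xCBFE.

CBFE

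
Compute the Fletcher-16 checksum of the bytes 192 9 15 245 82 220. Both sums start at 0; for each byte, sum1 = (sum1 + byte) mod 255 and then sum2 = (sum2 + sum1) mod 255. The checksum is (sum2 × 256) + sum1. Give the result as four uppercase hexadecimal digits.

Running sums (mod 255):
  after byte 0 (192): sum1=192, sum2=192
  after byte 1 (9): sum1=201, sum2=138
  after byte 2 (15): sum1=216, sum2=99
  after byte 3 (245): sum1=206, sum2=50
  after byte 4 (82): sum1=33, sum2=83
  after byte 5 (220): sum1=253, sum2=81
Checksum = sum2·256 + sum1 = 81·256 + 253 = 20989 = 0x51FD.

51FD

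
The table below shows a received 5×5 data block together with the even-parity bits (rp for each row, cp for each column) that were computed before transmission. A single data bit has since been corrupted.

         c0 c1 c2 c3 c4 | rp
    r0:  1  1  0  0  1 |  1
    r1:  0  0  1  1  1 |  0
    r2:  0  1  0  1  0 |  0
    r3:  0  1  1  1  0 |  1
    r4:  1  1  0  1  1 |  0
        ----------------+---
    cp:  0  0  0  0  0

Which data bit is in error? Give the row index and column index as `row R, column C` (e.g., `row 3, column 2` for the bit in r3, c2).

Recompute each row's even parity and compare to rp:
  r0: data parity 1, sent rp 1 → ok
  r1: data parity 1, sent rp 0 → mismatch
  r2: data parity 0, sent rp 0 → ok
  r3: data parity 1, sent rp 1 → ok
  r4: data parity 0, sent rp 0 → ok
Recompute each column's even parity and compare to cp:
  c0: data parity 0, sent cp 0 → ok
  c1: data parity 0, sent cp 0 → ok
  c2: data parity 0, sent cp 0 → ok
  c3: data parity 0, sent cp 0 → ok
  c4: data parity 1, sent cp 0 → mismatch
Exactly one row (r1) and one column (c4) fail → the flipped bit is at their intersection.

row 1, column 4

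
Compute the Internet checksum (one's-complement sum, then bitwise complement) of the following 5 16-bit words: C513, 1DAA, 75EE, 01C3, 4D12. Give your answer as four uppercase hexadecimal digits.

587E

One's-complement addition (fold any carry out of bit 15 back into bit 0):
  0xC513 + 0x1DAA = 0x0E2BD
  0xE2BD + 0x75EE = 0x158AB → wrap carry → 0x58AC
  0x58AC + 0x01C3 = 0x05A6F
  0x5A6F + 0x4D12 = 0x0A781
One's-complement sum = 0xA781.
Checksum = ~0xA781 & 0xFFFF = 0x587E.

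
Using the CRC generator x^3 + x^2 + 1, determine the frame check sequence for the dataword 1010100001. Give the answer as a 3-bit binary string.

Append 3 zeros: 1010100001000. Divide by 1101 (XOR where the leading bit is 1):
  pos 0: 1010 XOR 1101 = 0111
  pos 1: 1111 XOR 1101 = 0010
  pos 3: 1000 XOR 1101 = 0101
  pos 4: 1010 XOR 1101 = 0111
  pos 5: 1110 XOR 1101 = 0011
  pos 7: 1110 XOR 1101 = 0011
  pos 9: 1100 XOR 1101 = 0001
Remainder (last 3 bits) = 001. This is the CRC / FCS.

001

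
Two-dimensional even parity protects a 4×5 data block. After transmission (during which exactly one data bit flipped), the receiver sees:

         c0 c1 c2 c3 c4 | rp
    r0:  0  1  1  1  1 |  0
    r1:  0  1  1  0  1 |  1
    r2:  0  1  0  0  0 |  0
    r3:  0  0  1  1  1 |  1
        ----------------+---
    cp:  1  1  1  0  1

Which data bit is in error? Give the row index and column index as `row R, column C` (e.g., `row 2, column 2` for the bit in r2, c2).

row 2, column 0

Recompute each row's even parity and compare to rp:
  r0: data parity 0, sent rp 0 → ok
  r1: data parity 1, sent rp 1 → ok
  r2: data parity 1, sent rp 0 → mismatch
  r3: data parity 1, sent rp 1 → ok
Recompute each column's even parity and compare to cp:
  c0: data parity 0, sent cp 1 → mismatch
  c1: data parity 1, sent cp 1 → ok
  c2: data parity 1, sent cp 1 → ok
  c3: data parity 0, sent cp 0 → ok
  c4: data parity 1, sent cp 1 → ok
Exactly one row (r2) and one column (c0) fail → the flipped bit is at their intersection.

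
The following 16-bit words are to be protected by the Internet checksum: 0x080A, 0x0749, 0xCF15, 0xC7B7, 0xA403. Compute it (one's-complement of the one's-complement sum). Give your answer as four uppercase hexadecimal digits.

B5DB

One's-complement addition (fold any carry out of bit 15 back into bit 0):
  0x080A + 0x0749 = 0x00F53
  0x0F53 + 0xCF15 = 0x0DE68
  0xDE68 + 0xC7B7 = 0x1A61F → wrap carry → 0xA620
  0xA620 + 0xA403 = 0x14A23 → wrap carry → 0x4A24
One's-complement sum = 0x4A24.
Checksum = ~0x4A24 & 0xFFFF = 0xB5DB.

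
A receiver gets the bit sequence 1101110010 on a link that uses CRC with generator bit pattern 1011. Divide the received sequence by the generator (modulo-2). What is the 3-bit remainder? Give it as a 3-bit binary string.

Modulo-2 division of 1101110010 by 1011:
  pos 0: 1101 XOR 1011 = 0110
  pos 1: 1101 XOR 1011 = 0110
  pos 2: 1101 XOR 1011 = 0110
  pos 3: 1100 XOR 1011 = 0111
  pos 4: 1110 XOR 1011 = 0101
  pos 5: 1011 XOR 1011 = 0000
Remainder = 000 (zero — the frame passes the CRC check).

000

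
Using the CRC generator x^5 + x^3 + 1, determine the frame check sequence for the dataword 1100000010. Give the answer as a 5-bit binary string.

00100

Append 5 zeros: 110000001000000. Divide by 101001 (XOR where the leading bit is 1):
  pos 0: 110000 XOR 101001 = 011001
  pos 1: 110010 XOR 101001 = 011011
  pos 2: 110110 XOR 101001 = 011111
  pos 3: 111111 XOR 101001 = 010110
  pos 4: 101100 XOR 101001 = 000101
  pos 7: 101000 XOR 101001 = 000001
Remainder (last 5 bits) = 00100. This is the CRC / FCS.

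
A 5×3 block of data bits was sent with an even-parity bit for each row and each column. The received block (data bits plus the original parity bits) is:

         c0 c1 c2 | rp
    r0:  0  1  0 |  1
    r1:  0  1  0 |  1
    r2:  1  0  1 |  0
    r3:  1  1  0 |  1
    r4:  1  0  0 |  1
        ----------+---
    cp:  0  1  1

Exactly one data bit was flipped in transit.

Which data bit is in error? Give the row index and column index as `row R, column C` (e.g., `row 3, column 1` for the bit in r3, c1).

row 3, column 0

Recompute each row's even parity and compare to rp:
  r0: data parity 1, sent rp 1 → ok
  r1: data parity 1, sent rp 1 → ok
  r2: data parity 0, sent rp 0 → ok
  r3: data parity 0, sent rp 1 → mismatch
  r4: data parity 1, sent rp 1 → ok
Recompute each column's even parity and compare to cp:
  c0: data parity 1, sent cp 0 → mismatch
  c1: data parity 1, sent cp 1 → ok
  c2: data parity 1, sent cp 1 → ok
Exactly one row (r3) and one column (c0) fail → the flipped bit is at their intersection.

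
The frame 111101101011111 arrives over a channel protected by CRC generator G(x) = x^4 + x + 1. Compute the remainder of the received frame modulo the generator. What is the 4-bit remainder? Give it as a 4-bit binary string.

Modulo-2 division of 111101101011111 by 10011:
  pos 0: 11110 XOR 10011 = 01101
  pos 1: 11011 XOR 10011 = 01000
  pos 2: 10001 XOR 10011 = 00010
  pos 5: 10010 XOR 10011 = 00001
  pos 9: 11111 XOR 10011 = 01100
  pos 10: 11001 XOR 10011 = 01010
Remainder = 1010 (nonzero — an error is detected).

1010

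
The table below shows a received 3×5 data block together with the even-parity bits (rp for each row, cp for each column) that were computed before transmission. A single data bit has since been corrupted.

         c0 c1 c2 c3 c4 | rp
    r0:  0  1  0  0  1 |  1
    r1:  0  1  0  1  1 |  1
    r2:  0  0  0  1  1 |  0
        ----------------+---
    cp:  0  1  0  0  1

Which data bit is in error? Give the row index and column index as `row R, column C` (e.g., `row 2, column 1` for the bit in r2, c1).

Recompute each row's even parity and compare to rp:
  r0: data parity 0, sent rp 1 → mismatch
  r1: data parity 1, sent rp 1 → ok
  r2: data parity 0, sent rp 0 → ok
Recompute each column's even parity and compare to cp:
  c0: data parity 0, sent cp 0 → ok
  c1: data parity 0, sent cp 1 → mismatch
  c2: data parity 0, sent cp 0 → ok
  c3: data parity 0, sent cp 0 → ok
  c4: data parity 1, sent cp 1 → ok
Exactly one row (r0) and one column (c1) fail → the flipped bit is at their intersection.

row 0, column 1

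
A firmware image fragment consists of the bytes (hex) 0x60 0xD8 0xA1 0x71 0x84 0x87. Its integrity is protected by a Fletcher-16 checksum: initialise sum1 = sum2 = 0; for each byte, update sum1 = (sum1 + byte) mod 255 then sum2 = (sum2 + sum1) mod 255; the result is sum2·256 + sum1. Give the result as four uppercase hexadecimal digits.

Running sums (mod 255):
  after byte 0 (0x60): sum1=96, sum2=96
  after byte 1 (0xD8): sum1=57, sum2=153
  after byte 2 (0xA1): sum1=218, sum2=116
  after byte 3 (0x71): sum1=76, sum2=192
  after byte 4 (0x84): sum1=208, sum2=145
  after byte 5 (0x87): sum1=88, sum2=233
Checksum = sum2·256 + sum1 = 233·256 + 88 = 59736 = 0xE958.

E958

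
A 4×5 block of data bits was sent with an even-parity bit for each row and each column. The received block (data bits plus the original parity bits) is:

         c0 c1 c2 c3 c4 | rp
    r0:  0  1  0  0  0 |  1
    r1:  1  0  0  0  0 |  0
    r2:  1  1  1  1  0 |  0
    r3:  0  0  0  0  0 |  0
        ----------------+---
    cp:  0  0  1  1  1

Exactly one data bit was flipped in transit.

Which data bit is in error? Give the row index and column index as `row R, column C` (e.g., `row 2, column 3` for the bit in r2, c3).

Recompute each row's even parity and compare to rp:
  r0: data parity 1, sent rp 1 → ok
  r1: data parity 1, sent rp 0 → mismatch
  r2: data parity 0, sent rp 0 → ok
  r3: data parity 0, sent rp 0 → ok
Recompute each column's even parity and compare to cp:
  c0: data parity 0, sent cp 0 → ok
  c1: data parity 0, sent cp 0 → ok
  c2: data parity 1, sent cp 1 → ok
  c3: data parity 1, sent cp 1 → ok
  c4: data parity 0, sent cp 1 → mismatch
Exactly one row (r1) and one column (c4) fail → the flipped bit is at their intersection.

row 1, column 4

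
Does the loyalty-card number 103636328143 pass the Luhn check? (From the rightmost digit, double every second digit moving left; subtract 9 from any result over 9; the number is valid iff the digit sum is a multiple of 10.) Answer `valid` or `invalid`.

From the right, keep odd positions and double even positions (subtract 9 from any doubled value over 9):
  doubled (positions 2,4,...): 8 7 6 6 6 2 → sum 35
  kept (positions 1,3,...): 3 1 2 6 6 0 → sum 18
Total = 53.
53 mod 10 = 3, so the number is invalid.

invalid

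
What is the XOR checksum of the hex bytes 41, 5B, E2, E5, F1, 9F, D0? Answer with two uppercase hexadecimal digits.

A3

XOR the bytes together:
  start with 0x41
  0x41 ⊕ 0x5B = 0x1A
  0x1A ⊕ 0xE2 = 0xF8
  0xF8 ⊕ 0xE5 = 0x1D
  0x1D ⊕ 0xF1 = 0xEC
  0xEC ⊕ 0x9F = 0x73
  0x73 ⊕ 0xD0 = 0xA3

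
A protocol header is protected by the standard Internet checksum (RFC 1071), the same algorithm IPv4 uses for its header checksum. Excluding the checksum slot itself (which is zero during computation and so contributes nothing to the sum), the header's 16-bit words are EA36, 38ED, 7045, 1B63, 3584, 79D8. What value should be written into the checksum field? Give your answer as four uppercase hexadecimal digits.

A1D6

One's-complement addition (fold any carry out of bit 15 back into bit 0):
  0xEA36 + 0x38ED = 0x12323 → wrap carry → 0x2324
  0x2324 + 0x7045 = 0x09369
  0x9369 + 0x1B63 = 0x0AECC
  0xAECC + 0x3584 = 0x0E450
  0xE450 + 0x79D8 = 0x15E28 → wrap carry → 0x5E29
One's-complement sum = 0x5E29.
Checksum = ~0x5E29 & 0xFFFF = 0xA1D6.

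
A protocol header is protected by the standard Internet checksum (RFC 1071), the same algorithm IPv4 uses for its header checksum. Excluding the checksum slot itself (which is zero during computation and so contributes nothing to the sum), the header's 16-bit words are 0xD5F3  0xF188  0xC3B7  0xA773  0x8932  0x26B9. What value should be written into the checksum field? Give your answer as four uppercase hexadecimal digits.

1D6C

One's-complement addition (fold any carry out of bit 15 back into bit 0):
  0xD5F3 + 0xF188 = 0x1C77B → wrap carry → 0xC77C
  0xC77C + 0xC3B7 = 0x18B33 → wrap carry → 0x8B34
  0x8B34 + 0xA773 = 0x132A7 → wrap carry → 0x32A8
  0x32A8 + 0x8932 = 0x0BBDA
  0xBBDA + 0x26B9 = 0x0E293
One's-complement sum = 0xE293.
Checksum = ~0xE293 & 0xFFFF = 0x1D6C.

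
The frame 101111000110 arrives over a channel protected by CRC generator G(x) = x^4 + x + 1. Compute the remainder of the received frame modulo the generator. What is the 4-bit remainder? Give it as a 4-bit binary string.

0000

Modulo-2 division of 101111000110 by 10011:
  pos 0: 10111 XOR 10011 = 00100
  pos 2: 10010 XOR 10011 = 00001
  pos 6: 10011 XOR 10011 = 00000
Remainder = 0000 (zero — the frame passes the CRC check).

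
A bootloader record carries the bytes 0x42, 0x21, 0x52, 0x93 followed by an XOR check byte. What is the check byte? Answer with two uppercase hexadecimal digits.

XOR the bytes together:
  start with 0x42
  0x42 ⊕ 0x21 = 0x63
  0x63 ⊕ 0x52 = 0x31
  0x31 ⊕ 0x93 = 0xA2

A2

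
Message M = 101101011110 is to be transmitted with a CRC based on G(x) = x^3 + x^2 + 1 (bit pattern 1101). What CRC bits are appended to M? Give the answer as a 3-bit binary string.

010

Append 3 zeros: 101101011110000. Divide by 1101 (XOR where the leading bit is 1):
  pos 0: 1011 XOR 1101 = 0110
  pos 1: 1100 XOR 1101 = 0001
  pos 4: 1101 XOR 1101 = 0000
  pos 8: 1110 XOR 1101 = 0011
  pos 10: 1100 XOR 1101 = 0001
Remainder (last 3 bits) = 010. This is the CRC / FCS.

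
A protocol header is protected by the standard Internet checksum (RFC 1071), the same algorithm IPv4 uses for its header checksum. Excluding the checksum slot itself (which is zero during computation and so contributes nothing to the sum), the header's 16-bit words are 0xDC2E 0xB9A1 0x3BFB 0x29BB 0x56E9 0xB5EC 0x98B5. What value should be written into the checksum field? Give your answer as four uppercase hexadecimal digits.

5EED

One's-complement addition (fold any carry out of bit 15 back into bit 0):
  0xDC2E + 0xB9A1 = 0x195CF → wrap carry → 0x95D0
  0x95D0 + 0x3BFB = 0x0D1CB
  0xD1CB + 0x29BB = 0x0FB86
  0xFB86 + 0x56E9 = 0x1526F → wrap carry → 0x5270
  0x5270 + 0xB5EC = 0x1085C → wrap carry → 0x085D
  0x085D + 0x98B5 = 0x0A112
One's-complement sum = 0xA112.
Checksum = ~0xA112 & 0xFFFF = 0x5EED.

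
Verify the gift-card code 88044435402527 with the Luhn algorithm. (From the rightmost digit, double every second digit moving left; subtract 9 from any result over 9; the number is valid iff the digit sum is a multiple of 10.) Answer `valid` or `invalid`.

From the right, keep odd positions and double even positions (subtract 9 from any doubled value over 9):
  doubled (positions 2,4,...): 4 4 8 6 8 0 7 → sum 37
  kept (positions 1,3,...): 7 5 0 5 4 4 8 → sum 33
Total = 70.
70 mod 10 = 0, so the number is valid.

valid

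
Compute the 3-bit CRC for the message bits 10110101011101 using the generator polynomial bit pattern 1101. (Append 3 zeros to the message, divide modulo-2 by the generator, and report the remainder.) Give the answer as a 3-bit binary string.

001

Append 3 zeros: 10110101011101000. Divide by 1101 (XOR where the leading bit is 1):
  pos 0: 1011 XOR 1101 = 0110
  pos 1: 1100 XOR 1101 = 0001
  pos 4: 1101 XOR 1101 = 0000
  pos 9: 1110 XOR 1101 = 0011
  pos 11: 1110 XOR 1101 = 0011
  pos 13: 1100 XOR 1101 = 0001
Remainder (last 3 bits) = 001. This is the CRC / FCS.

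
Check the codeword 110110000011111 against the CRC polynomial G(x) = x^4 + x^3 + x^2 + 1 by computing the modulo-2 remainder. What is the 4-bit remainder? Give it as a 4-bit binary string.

Modulo-2 division of 110110000011111 by 11101:
  pos 0: 11011 XOR 11101 = 00110
  pos 2: 11000 XOR 11101 = 00101
  pos 4: 10100 XOR 11101 = 01001
  pos 5: 10010 XOR 11101 = 01111
  pos 6: 11111 XOR 11101 = 00010
  pos 9: 10111 XOR 11101 = 01010
  pos 10: 10101 XOR 11101 = 01000
Remainder = 1000 (nonzero — an error is detected).

1000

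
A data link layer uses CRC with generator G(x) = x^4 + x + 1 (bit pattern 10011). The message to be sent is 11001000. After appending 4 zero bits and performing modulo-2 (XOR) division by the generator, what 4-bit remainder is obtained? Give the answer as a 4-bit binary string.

0010

Append 4 zeros: 110010000000. Divide by 10011 (XOR where the leading bit is 1):
  pos 0: 11001 XOR 10011 = 01010
  pos 1: 10100 XOR 10011 = 00111
  pos 3: 11100 XOR 10011 = 01111
  pos 4: 11110 XOR 10011 = 01101
  pos 5: 11010 XOR 10011 = 01001
  pos 6: 10010 XOR 10011 = 00001
Remainder (last 4 bits) = 0010. This is the CRC / FCS.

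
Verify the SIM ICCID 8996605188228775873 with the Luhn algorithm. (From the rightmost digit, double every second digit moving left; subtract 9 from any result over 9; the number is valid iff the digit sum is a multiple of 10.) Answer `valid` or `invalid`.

From the right, keep odd positions and double even positions (subtract 9 from any doubled value over 9):
  doubled (positions 2,4,...): 5 1 5 4 7 2 0 3 9 → sum 36
  kept (positions 1,3,...): 3 8 7 8 2 8 5 6 9 8 → sum 64
Total = 100.
100 mod 10 = 0, so the number is valid.

valid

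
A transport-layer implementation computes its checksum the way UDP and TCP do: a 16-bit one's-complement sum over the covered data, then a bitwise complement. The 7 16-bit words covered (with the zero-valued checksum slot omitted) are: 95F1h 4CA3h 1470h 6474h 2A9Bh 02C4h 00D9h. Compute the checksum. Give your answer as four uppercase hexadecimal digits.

One's-complement addition (fold any carry out of bit 15 back into bit 0):
  0x95F1 + 0x4CA3 = 0x0E294
  0xE294 + 0x1470 = 0x0F704
  0xF704 + 0x6474 = 0x15B78 → wrap carry → 0x5B79
  0x5B79 + 0x2A9B = 0x08614
  0x8614 + 0x02C4 = 0x088D8
  0x88D8 + 0x00D9 = 0x089B1
One's-complement sum = 0x89B1.
Checksum = ~0x89B1 & 0xFFFF = 0x764E.

764E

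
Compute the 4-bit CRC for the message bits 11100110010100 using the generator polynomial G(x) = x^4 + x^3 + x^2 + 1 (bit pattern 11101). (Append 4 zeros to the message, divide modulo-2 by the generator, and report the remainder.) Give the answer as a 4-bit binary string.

Append 4 zeros: 111001100101000000. Divide by 11101 (XOR where the leading bit is 1):
  pos 0: 11100 XOR 11101 = 00001
  pos 4: 11100 XOR 11101 = 00001
  pos 8: 11010 XOR 11101 = 00111
  pos 10: 11100 XOR 11101 = 00001
Remainder (last 4 bits) = 1000. This is the CRC / FCS.

1000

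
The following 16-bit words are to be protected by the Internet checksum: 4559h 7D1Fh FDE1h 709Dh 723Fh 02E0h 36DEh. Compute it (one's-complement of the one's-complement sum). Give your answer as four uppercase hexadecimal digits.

230A

One's-complement addition (fold any carry out of bit 15 back into bit 0):
  0x4559 + 0x7D1F = 0x0C278
  0xC278 + 0xFDE1 = 0x1C059 → wrap carry → 0xC05A
  0xC05A + 0x709D = 0x130F7 → wrap carry → 0x30F8
  0x30F8 + 0x723F = 0x0A337
  0xA337 + 0x02E0 = 0x0A617
  0xA617 + 0x36DE = 0x0DCF5
One's-complement sum = 0xDCF5.
Checksum = ~0xDCF5 & 0xFFFF = 0x230A.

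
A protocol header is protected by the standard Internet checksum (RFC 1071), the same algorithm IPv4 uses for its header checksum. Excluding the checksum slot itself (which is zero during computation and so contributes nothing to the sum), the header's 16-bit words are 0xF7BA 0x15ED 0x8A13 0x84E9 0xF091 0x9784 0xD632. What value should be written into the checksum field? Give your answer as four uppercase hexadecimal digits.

One's-complement addition (fold any carry out of bit 15 back into bit 0):
  0xF7BA + 0x15ED = 0x10DA7 → wrap carry → 0x0DA8
  0x0DA8 + 0x8A13 = 0x097BB
  0x97BB + 0x84E9 = 0x11CA4 → wrap carry → 0x1CA5
  0x1CA5 + 0xF091 = 0x10D36 → wrap carry → 0x0D37
  0x0D37 + 0x9784 = 0x0A4BB
  0xA4BB + 0xD632 = 0x17AED → wrap carry → 0x7AEE
One's-complement sum = 0x7AEE.
Checksum = ~0x7AEE & 0xFFFF = 0x8511.

8511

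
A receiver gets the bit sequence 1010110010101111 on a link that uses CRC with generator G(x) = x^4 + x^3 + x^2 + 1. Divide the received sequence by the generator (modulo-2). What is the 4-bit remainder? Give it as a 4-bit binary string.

Modulo-2 division of 1010110010101111 by 11101:
  pos 0: 10101 XOR 11101 = 01000
  pos 1: 10001 XOR 11101 = 01100
  pos 2: 11000 XOR 11101 = 00101
  pos 4: 10101 XOR 11101 = 01000
  pos 5: 10000 XOR 11101 = 01101
  pos 6: 11011 XOR 11101 = 00110
  pos 8: 11001 XOR 11101 = 00100
  pos 10: 10011 XOR 11101 = 01110
  pos 11: 11101 XOR 11101 = 00000
Remainder = 0000 (zero — the frame passes the CRC check).

0000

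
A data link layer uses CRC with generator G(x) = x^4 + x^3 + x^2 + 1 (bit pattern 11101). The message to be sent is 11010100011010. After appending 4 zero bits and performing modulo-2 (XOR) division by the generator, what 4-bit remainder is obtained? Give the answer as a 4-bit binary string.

Append 4 zeros: 110101000110100000. Divide by 11101 (XOR where the leading bit is 1):
  pos 0: 11010 XOR 11101 = 00111
  pos 2: 11110 XOR 11101 = 00011
  pos 5: 11001 XOR 11101 = 00100
  pos 7: 10010 XOR 11101 = 01111
  pos 8: 11111 XOR 11101 = 00010
  pos 11: 10000 XOR 11101 = 01101
  pos 12: 11010 XOR 11101 = 00111
Remainder (last 4 bits) = 1110. This is the CRC / FCS.

1110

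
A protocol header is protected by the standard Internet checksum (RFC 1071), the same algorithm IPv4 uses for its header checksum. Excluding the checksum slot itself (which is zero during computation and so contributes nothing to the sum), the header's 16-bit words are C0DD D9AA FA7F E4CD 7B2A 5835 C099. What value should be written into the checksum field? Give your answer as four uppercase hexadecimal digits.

One's-complement addition (fold any carry out of bit 15 back into bit 0):
  0xC0DD + 0xD9AA = 0x19A87 → wrap carry → 0x9A88
  0x9A88 + 0xFA7F = 0x19507 → wrap carry → 0x9508
  0x9508 + 0xE4CD = 0x179D5 → wrap carry → 0x79D6
  0x79D6 + 0x7B2A = 0x0F500
  0xF500 + 0x5835 = 0x14D35 → wrap carry → 0x4D36
  0x4D36 + 0xC099 = 0x10DCF → wrap carry → 0x0DD0
One's-complement sum = 0x0DD0.
Checksum = ~0x0DD0 & 0xFFFF = 0xF22F.

F22F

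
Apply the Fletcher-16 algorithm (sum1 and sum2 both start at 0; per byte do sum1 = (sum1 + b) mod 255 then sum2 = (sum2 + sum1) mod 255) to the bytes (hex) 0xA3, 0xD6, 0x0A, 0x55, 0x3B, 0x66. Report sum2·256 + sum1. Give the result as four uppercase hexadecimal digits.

0D7B

Running sums (mod 255):
  after byte 0 (0xA3): sum1=163, sum2=163
  after byte 1 (0xD6): sum1=122, sum2=30
  after byte 2 (0x0A): sum1=132, sum2=162
  after byte 3 (0x55): sum1=217, sum2=124
  after byte 4 (0x3B): sum1=21, sum2=145
  after byte 5 (0x66): sum1=123, sum2=13
Checksum = sum2·256 + sum1 = 13·256 + 123 = 3451 = 0x0D7B.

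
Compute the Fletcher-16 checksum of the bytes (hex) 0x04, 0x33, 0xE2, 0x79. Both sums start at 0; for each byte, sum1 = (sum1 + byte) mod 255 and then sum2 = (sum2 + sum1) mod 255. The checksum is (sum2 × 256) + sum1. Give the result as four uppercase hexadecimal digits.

Running sums (mod 255):
  after byte 0 (0x04): sum1=4, sum2=4
  after byte 1 (0x33): sum1=55, sum2=59
  after byte 2 (0xE2): sum1=26, sum2=85
  after byte 3 (0x79): sum1=147, sum2=232
Checksum = sum2·256 + sum1 = 232·256 + 147 = 59539 = 0xE893.

E893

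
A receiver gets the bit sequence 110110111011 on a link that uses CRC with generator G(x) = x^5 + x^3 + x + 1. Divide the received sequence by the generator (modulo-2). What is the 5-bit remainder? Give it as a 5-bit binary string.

00111

Modulo-2 division of 110110111011 by 101011:
  pos 0: 110110 XOR 101011 = 011101
  pos 1: 111011 XOR 101011 = 010000
  pos 2: 100001 XOR 101011 = 001010
  pos 4: 101010 XOR 101011 = 000001
Remainder = 00111 (nonzero — an error is detected).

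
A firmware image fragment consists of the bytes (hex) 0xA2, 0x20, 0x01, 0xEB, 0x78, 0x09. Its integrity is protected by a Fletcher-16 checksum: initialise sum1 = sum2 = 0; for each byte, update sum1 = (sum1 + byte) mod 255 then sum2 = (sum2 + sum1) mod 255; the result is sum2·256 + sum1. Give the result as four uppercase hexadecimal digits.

Running sums (mod 255):
  after byte 0 (0xA2): sum1=162, sum2=162
  after byte 1 (0x20): sum1=194, sum2=101
  after byte 2 (0x01): sum1=195, sum2=41
  after byte 3 (0xEB): sum1=175, sum2=216
  after byte 4 (0x78): sum1=40, sum2=1
  after byte 5 (0x09): sum1=49, sum2=50
Checksum = sum2·256 + sum1 = 50·256 + 49 = 12849 = 0x3231.

3231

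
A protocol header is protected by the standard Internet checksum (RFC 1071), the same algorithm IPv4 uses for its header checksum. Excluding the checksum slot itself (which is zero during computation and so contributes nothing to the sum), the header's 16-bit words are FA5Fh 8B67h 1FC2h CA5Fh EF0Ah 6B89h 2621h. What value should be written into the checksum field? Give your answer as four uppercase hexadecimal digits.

0F61

One's-complement addition (fold any carry out of bit 15 back into bit 0):
  0xFA5F + 0x8B67 = 0x185C6 → wrap carry → 0x85C7
  0x85C7 + 0x1FC2 = 0x0A589
  0xA589 + 0xCA5F = 0x16FE8 → wrap carry → 0x6FE9
  0x6FE9 + 0xEF0A = 0x15EF3 → wrap carry → 0x5EF4
  0x5EF4 + 0x6B89 = 0x0CA7D
  0xCA7D + 0x2621 = 0x0F09E
One's-complement sum = 0xF09E.
Checksum = ~0xF09E & 0xFFFF = 0x0F61.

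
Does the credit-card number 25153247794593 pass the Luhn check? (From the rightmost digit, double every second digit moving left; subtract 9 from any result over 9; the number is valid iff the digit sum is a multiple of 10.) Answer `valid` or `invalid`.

From the right, keep odd positions and double even positions (subtract 9 from any doubled value over 9):
  doubled (positions 2,4,...): 9 8 5 8 6 2 4 → sum 42
  kept (positions 1,3,...): 3 5 9 7 2 5 5 → sum 36
Total = 78.
78 mod 10 = 8, so the number is invalid.

invalid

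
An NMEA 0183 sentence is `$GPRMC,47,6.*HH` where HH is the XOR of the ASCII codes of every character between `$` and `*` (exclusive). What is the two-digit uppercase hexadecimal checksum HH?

XOR the ASCII codes of the payload characters:
  'G' = 0x47 → acc = 0x47
  'P' = 0x50 → acc = 0x17
  'R' = 0x52 → acc = 0x45
  'M' = 0x4D → acc = 0x08
  'C' = 0x43 → acc = 0x4B
  ',' = 0x2C → acc = 0x67
  '4' = 0x34 → acc = 0x53
  '7' = 0x37 → acc = 0x64
  ',' = 0x2C → acc = 0x48
  '6' = 0x36 → acc = 0x7E
  '.' = 0x2E → acc = 0x50
Checksum = 0x50.

50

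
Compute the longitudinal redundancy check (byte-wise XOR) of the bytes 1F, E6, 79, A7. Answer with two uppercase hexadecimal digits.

XOR the bytes together:
  start with 0x1F
  0x1F ⊕ 0xE6 = 0xF9
  0xF9 ⊕ 0x79 = 0x80
  0x80 ⊕ 0xA7 = 0x27

27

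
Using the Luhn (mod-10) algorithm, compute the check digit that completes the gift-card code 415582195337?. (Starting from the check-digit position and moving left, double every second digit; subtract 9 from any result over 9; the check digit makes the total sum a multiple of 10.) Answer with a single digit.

7

Partial digits right→left: 7 3 3 5 9 1 2 8 5 5 1 4
Double every second digit counting from the check-digit position (so the 1st, 3rd, 5th, ... of the partial from the right).
  doubled (with −9 where >9): 5 6 9 4 1 2 → sum 27
  kept as-is: 3 5 1 8 5 4 → sum 26
Total = 27 + 26 = 53.
Check digit = (10 − (53 mod 10)) mod 10 = 7.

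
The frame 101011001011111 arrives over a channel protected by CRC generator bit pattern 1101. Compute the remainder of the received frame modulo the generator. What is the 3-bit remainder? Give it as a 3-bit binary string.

000

Modulo-2 division of 101011001011111 by 1101:
  pos 0: 1010 XOR 1101 = 0111
  pos 1: 1111 XOR 1101 = 0010
  pos 3: 1010 XOR 1101 = 0111
  pos 4: 1110 XOR 1101 = 0011
  pos 6: 1110 XOR 1101 = 0011
  pos 8: 1111 XOR 1101 = 0010
  pos 10: 1011 XOR 1101 = 0110
  pos 11: 1101 XOR 1101 = 0000
Remainder = 000 (zero — the frame passes the CRC check).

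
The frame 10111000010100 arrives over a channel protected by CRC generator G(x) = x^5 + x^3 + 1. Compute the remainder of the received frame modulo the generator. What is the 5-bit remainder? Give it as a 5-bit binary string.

00000

Modulo-2 division of 10111000010100 by 101001:
  pos 0: 101110 XOR 101001 = 000111
  pos 3: 111000 XOR 101001 = 010001
  pos 4: 100011 XOR 101001 = 001010
  pos 6: 101001 XOR 101001 = 000000
Remainder = 00000 (zero — the frame passes the CRC check).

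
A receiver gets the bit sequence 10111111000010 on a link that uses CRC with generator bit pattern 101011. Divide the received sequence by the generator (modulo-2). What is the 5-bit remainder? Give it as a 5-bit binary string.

Modulo-2 division of 10111111000010 by 101011:
  pos 0: 101111 XOR 101011 = 000100
  pos 3: 100110 XOR 101011 = 001101
  pos 5: 110100 XOR 101011 = 011111
  pos 6: 111110 XOR 101011 = 010101
  pos 7: 101011 XOR 101011 = 000000
Remainder = 00000 (zero — the frame passes the CRC check).

00000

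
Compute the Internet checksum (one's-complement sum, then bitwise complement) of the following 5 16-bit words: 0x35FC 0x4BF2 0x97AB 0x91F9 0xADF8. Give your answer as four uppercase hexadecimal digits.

One's-complement addition (fold any carry out of bit 15 back into bit 0):
  0x35FC + 0x4BF2 = 0x081EE
  0x81EE + 0x97AB = 0x11999 → wrap carry → 0x199A
  0x199A + 0x91F9 = 0x0AB93
  0xAB93 + 0xADF8 = 0x1598B → wrap carry → 0x598C
One's-complement sum = 0x598C.
Checksum = ~0x598C & 0xFFFF = 0xA673.

A673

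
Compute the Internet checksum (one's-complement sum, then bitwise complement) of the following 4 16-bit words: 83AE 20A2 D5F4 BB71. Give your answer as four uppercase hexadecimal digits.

CA48

One's-complement addition (fold any carry out of bit 15 back into bit 0):
  0x83AE + 0x20A2 = 0x0A450
  0xA450 + 0xD5F4 = 0x17A44 → wrap carry → 0x7A45
  0x7A45 + 0xBB71 = 0x135B6 → wrap carry → 0x35B7
One's-complement sum = 0x35B7.
Checksum = ~0x35B7 & 0xFFFF = 0xCA48.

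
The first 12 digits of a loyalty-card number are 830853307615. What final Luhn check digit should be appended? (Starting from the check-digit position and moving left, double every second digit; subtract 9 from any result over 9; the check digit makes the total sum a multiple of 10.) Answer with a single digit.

Partial digits right→left: 5 1 6 7 0 3 3 5 8 0 3 8
Double every second digit counting from the check-digit position (so the 1st, 3rd, 5th, ... of the partial from the right).
  doubled (with −9 where >9): 1 3 0 6 7 6 → sum 23
  kept as-is: 1 7 3 5 0 8 → sum 24
Total = 23 + 24 = 47.
Check digit = (10 − (47 mod 10)) mod 10 = 3.

3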